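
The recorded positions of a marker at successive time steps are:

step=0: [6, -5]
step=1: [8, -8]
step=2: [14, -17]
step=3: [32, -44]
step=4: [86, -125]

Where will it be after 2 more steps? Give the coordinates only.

[734, -1097]

The jumps are [+2, -3], [+6, -9], [+18, -27], [+54, -81] — a geometric progression with ratio 3.
step 5: [86, -125] + [+162, -243] → [248, -368]
step 6: [248, -368] + [+486, -729] → [734, -1097]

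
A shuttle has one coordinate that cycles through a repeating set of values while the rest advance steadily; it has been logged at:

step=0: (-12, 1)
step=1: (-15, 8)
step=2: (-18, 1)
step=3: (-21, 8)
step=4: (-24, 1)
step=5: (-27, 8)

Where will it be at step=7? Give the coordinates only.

First: linear, -3 per step → -33 at step 7.
Second: cycles through 1, 8 every 2 steps. Step 7 lands at position 1 of the cycle → 8.

(-33, 8)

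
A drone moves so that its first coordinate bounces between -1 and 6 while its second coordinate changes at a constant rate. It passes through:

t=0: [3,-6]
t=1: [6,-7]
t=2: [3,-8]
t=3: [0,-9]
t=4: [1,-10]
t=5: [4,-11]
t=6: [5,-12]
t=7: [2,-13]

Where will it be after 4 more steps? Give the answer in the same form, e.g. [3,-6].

[4,-17]

The first coordinate travels 3 per step and bounces off the walls at -1 and 6.
  step 8: 2 → -1
  step 9: -1 → 2
  step 10: 2 → 5
  step 11: 5 → 4
The second coordinate changes by -1 each step: at step 11 it is -17.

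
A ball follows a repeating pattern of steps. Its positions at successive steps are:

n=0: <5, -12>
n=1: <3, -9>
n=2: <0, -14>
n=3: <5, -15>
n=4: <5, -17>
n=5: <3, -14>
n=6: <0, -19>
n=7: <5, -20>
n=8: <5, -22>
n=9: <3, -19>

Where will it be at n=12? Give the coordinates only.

Step-to-step displacements: <-2, +3>, <-3, -5>, <+5, -1>, <+0, -2>, <-2, +3>, <-3, -5>, <+5, -1>, <+0, -2>, <-2, +3> — a repeating cycle of length 4.
step 10: apply <-3, -5> → <0, -24>
step 11: apply <+5, -1> → <5, -25>
step 12: apply <+0, -2> → <5, -27>

<5, -27>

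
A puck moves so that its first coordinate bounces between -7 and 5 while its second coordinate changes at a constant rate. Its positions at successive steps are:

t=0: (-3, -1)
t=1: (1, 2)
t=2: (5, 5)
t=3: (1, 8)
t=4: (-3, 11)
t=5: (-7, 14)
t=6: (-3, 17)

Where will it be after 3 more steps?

The first coordinate reflects between -7 and 5, moving 4 per step.
  step 7: -3 → 1
  step 8: 1 → 5
  step 9: 5 → 1
The second coordinate changes by +3 each step: at step 9 it is 26.

(1, 26)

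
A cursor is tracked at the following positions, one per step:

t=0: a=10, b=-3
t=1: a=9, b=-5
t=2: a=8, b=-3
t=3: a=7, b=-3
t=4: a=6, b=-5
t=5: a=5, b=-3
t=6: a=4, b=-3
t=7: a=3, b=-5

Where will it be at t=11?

a=-1, b=-3

The a coordinate changes by -1 each step, so at step 11 it is 10 + 11·(-1) = -1.
The b coordinate repeats the cycle [-3, -5, -3] with period 3; step 11 mod 3 = 2, giving -3.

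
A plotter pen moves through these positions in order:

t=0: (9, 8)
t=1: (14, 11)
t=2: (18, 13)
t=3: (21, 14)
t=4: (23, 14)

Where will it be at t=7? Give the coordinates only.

Successive displacements: (+5, +3), (+4, +2), (+3, +1), (+2, +0) — each changes by (-1, -1).
step 5: (23, 14) + (+1, -1) → (24, 13)
step 6: (24, 13) + (+0, -2) → (24, 11)
step 7: (24, 11) + (-1, -3) → (23, 8)

(23, 8)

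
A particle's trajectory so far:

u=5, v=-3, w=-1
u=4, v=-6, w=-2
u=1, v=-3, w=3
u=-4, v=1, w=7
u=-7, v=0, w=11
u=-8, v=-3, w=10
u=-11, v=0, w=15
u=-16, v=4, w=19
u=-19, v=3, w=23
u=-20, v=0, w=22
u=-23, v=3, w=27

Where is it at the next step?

u=-28, v=7, w=31

The moves between consecutive positions are (-1, -3, -1), (-3, +3, +5), (-5, +4, +4), (-3, -1, +4), (-1, -3, -1), (-3, +3, +5), (-5, +4, +4), (-3, -1, +4), (-1, -3, -1), (-3, +3, +5); they repeat the 4-cycle [(-1, -3, -1), (-3, +3, +5), (-5, +4, +4), (-3, -1, +4)].
step 11: apply (-5, +4, +4) → u=-28, v=7, w=31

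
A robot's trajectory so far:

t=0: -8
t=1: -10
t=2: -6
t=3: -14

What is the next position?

2

Consecutive displacements -2, +4, -8 scale by a factor of -2 each step.
step 4: -14 + 16 → 2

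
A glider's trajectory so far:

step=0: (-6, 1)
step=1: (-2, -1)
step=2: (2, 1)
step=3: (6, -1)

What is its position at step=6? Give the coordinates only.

First: linear, +4 per step → 18 at step 6.
Second: cycles through 1, -1 every 2 steps. Step 6 lands at position 0 of the cycle → 1.

(18, 1)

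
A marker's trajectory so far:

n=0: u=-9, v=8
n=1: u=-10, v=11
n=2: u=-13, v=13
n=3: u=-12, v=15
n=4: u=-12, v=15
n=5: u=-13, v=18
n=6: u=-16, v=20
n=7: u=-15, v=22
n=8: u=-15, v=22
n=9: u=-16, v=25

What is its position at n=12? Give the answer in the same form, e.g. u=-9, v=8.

Step-to-step displacements: (-1,+3), (-3,+2), (+1,+2), (+0,+0), (-1,+3), (-3,+2), (+1,+2), (+0,+0), (-1,+3) — a repeating cycle of length 4.
step 10: apply (-3,+2) → u=-19, v=27
step 11: apply (+1,+2) → u=-18, v=29
step 12: apply (+0,+0) → u=-18, v=29

u=-18, v=29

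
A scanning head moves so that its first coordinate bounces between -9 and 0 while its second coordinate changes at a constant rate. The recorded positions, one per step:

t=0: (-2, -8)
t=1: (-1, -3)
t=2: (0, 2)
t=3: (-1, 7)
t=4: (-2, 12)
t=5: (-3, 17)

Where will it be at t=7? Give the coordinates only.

(-5, 27)

The first coordinate travels 1 per step and bounces off the walls at -9 and 0.
  step 6: -3 → -4
  step 7: -4 → -5
The second coordinate changes by +5 each step: at step 7 it is 27.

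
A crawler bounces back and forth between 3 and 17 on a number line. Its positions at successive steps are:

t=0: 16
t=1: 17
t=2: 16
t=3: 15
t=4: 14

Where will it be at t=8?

10

The value reflects between 3 and 17, moving 1 per step.
  step 5: 14 → 13
  step 6: 13 → 12
  step 7: 12 → 11
  step 8: 11 → 10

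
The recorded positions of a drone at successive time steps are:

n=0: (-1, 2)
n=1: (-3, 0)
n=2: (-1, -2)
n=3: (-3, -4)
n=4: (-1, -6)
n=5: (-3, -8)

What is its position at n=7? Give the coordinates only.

(-3, -12)

The first coordinate repeats the cycle [-1, -3] with period 2; step 7 mod 2 = 1, giving -3.
The second coordinate changes by -2 each step, so at step 7 it is 2 + 7·(-2) = -12.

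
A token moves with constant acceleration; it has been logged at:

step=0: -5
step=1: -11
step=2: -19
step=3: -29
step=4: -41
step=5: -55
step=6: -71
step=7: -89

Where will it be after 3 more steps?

Taking differences between consecutive positions: -6, -8, -10, -12, -14, -16, -18. These grow by -2 each step.
step 8: -89 − 20 → -109
step 9: -109 − 22 → -131
step 10: -131 − 24 → -155

-155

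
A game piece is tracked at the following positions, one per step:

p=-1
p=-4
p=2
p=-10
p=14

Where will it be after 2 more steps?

p=62

The jumps are -3, +6, -12, +24 — a geometric progression with ratio -2.
step 5: 14 − 48 → p=-34
step 6: -34 + 96 → p=62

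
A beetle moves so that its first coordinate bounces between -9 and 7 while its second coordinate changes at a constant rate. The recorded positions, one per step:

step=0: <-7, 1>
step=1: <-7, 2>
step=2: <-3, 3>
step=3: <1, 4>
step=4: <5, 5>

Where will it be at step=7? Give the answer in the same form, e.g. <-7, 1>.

The first coordinate reflects between -9 and 7, moving 4 per step.
  step 5: 5 → 5
  step 6: 5 → 1
  step 7: 1 → -3
The second coordinate changes by +1 each step: at step 7 it is 8.

<-3, 8>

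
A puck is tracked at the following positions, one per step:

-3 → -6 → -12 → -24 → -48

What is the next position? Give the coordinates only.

Consecutive displacements -3, -6, -12, -24 scale by a factor of 2 each step.
step 5: -48 − 48 → -96

-96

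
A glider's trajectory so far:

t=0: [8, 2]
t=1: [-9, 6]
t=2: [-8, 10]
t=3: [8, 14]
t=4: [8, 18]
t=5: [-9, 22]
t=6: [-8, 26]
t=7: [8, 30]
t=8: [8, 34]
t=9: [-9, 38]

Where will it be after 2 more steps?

[8, 46]

The first coordinate repeats the cycle [8, -9, -8, 8] with period 4; step 11 mod 4 = 3, giving 8.
The second coordinate changes by +4 each step, so at step 11 it is 2 + 11·(4) = 46.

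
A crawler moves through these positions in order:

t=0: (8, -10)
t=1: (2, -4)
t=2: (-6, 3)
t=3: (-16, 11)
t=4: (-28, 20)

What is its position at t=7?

(-76, 53)

Successive displacements: (-6, +6), (-8, +7), (-10, +8), (-12, +9) — each changes by (-2, +1).
step 5: (-28, 20) + (-14, +10) → (-42, 30)
step 6: (-42, 30) + (-16, +11) → (-58, 41)
step 7: (-58, 41) + (-18, +12) → (-76, 53)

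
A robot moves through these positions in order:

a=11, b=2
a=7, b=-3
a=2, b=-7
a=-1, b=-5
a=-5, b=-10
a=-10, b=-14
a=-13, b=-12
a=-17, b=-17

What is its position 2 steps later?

Step-to-step displacements: (-4, -5), (-5, -4), (-3, +2), (-4, -5), (-5, -4), (-3, +2), (-4, -5) — a repeating cycle of length 3.
step 8: apply (-5, -4) → a=-22, b=-21
step 9: apply (-3, +2) → a=-25, b=-19

a=-25, b=-19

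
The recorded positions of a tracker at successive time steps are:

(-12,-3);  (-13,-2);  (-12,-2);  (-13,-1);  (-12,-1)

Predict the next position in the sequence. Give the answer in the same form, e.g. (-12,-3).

(-13,0)

The moves between consecutive positions are (-1,+1), (+1,+0), (-1,+1), (+1,+0); they repeat the 2-cycle [(-1,+1), (+1,+0)].
step 5: apply (-1,+1) → (-13,0)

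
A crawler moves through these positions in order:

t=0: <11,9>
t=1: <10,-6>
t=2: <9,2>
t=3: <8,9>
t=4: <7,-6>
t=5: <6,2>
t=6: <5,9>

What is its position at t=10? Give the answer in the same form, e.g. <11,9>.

<1,-6>

The first coordinate changes by -1 each step, so at step 10 it is 11 + 10·(-1) = 1.
The second coordinate repeats the cycle [9, -6, 2] with period 3; step 10 mod 3 = 1, giving -6.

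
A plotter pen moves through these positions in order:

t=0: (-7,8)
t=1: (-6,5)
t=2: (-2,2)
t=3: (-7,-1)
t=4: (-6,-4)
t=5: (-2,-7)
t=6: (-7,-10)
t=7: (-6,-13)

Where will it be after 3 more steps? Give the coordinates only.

(-6,-22)

First: cycles through -7, -6, -2 every 3 steps. Step 10 lands at position 1 of the cycle → -6.
Second: linear, -3 per step → -22 at step 10.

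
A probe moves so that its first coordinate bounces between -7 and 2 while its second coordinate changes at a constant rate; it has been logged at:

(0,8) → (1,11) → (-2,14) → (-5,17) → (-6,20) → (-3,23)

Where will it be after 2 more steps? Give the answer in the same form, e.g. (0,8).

The first coordinate reflects between -7 and 2, moving 3 per step.
  step 6: -3 → 0
  step 7: 0 → 1
The second coordinate changes by +3 each step: at step 7 it is 29.

(1,29)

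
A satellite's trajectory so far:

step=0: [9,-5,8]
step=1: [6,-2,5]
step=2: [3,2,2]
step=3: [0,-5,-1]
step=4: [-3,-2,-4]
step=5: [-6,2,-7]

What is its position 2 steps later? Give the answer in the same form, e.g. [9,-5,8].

First: linear, -3 per step → -12 at step 7.
Second: cycles through -5, -2, 2 every 3 steps. Step 7 lands at position 1 of the cycle → -2.
Third: linear, -3 per step → -13 at step 7.

[-12,-2,-13]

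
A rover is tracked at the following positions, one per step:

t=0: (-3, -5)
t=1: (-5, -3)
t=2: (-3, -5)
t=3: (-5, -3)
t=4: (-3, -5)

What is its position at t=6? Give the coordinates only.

(-3, -5)

Step-to-step displacements: (-2, +2), (+2, -2), (-2, +2), (+2, -2); each is -1× the previous.
step 5: (-3, -5) + (-2, +2) → (-5, -3)
step 6: (-5, -3) + (+2, -2) → (-3, -5)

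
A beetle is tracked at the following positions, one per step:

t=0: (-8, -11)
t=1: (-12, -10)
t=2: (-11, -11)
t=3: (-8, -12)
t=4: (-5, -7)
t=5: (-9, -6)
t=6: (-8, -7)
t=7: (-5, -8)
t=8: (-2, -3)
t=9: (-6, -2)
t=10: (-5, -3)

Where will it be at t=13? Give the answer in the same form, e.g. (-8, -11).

Differencing gives (-4, +1), (+1, -1), (+3, -1), (+3, +5), (-4, +1), (+1, -1), (+3, -1), (+3, +5), (-4, +1), (+1, -1). This is the pattern (-4, +1), (+1, -1), (+3, -1), (+3, +5) repeated.
step 11: apply (+3, -1) → (-2, -4)
step 12: apply (+3, +5) → (1, 1)
step 13: apply (-4, +1) → (-3, 2)

(-3, 2)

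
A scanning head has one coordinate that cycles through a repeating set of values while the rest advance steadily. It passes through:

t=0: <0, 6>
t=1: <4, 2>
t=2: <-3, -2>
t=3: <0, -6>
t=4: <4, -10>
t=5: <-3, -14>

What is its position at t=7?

<4, -22>

The first coordinate repeats the cycle [0, 4, -3] with period 3; step 7 mod 3 = 1, giving 4.
The second coordinate changes by -4 each step, so at step 7 it is 6 + 7·(-4) = -22.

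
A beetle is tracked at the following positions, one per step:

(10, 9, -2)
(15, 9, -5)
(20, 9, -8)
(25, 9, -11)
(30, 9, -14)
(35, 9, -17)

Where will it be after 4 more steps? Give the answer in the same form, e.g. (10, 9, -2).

Constant displacement of (+5, +0, -3) per step.
step 6: (35, 9, -17) + (+5, +0, -3) → (40, 9, -20)
step 7: (40, 9, -20) + (+5, +0, -3) → (45, 9, -23)
step 8: (45, 9, -23) + (+5, +0, -3) → (50, 9, -26)
step 9: (50, 9, -26) + (+5, +0, -3) → (55, 9, -29)

(55, 9, -29)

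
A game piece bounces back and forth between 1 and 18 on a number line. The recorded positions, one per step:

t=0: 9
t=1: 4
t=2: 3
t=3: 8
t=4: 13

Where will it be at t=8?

The value travels 5 per step and bounces off the walls at 1 and 18.
  step 5: 13 → 18
  step 6: 18 → 13
  step 7: 13 → 8
  step 8: 8 → 3

3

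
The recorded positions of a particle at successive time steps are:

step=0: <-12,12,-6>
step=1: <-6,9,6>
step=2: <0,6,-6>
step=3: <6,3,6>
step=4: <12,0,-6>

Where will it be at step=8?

<36,-12,-6>

The first coordinate changes by +6 each step, so at step 8 it is -12 + 8·(6) = 36.
The second coordinate changes by -3 each step, so at step 8 it is 12 + 8·(-3) = -12.
The third coordinate repeats the cycle [-6, 6] with period 2; step 8 mod 2 = 0, giving -6.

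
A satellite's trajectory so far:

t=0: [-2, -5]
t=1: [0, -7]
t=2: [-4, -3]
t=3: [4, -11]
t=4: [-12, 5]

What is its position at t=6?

Step-to-step displacements: [+2, -2], [-4, +4], [+8, -8], [-16, +16]; each is -2× the previous.
step 5: [-12, 5] + [+32, -32] → [20, -27]
step 6: [20, -27] + [-64, +64] → [-44, 37]

[-44, 37]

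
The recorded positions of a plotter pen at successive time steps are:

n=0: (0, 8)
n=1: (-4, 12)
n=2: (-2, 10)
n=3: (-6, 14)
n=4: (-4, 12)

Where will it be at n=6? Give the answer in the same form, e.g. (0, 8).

Step-to-step displacements: (-4, +4), (+2, -2), (-4, +4), (+2, -2) — a repeating cycle of length 2.
step 5: apply (-4, +4) → (-8, 16)
step 6: apply (+2, -2) → (-6, 14)

(-6, 14)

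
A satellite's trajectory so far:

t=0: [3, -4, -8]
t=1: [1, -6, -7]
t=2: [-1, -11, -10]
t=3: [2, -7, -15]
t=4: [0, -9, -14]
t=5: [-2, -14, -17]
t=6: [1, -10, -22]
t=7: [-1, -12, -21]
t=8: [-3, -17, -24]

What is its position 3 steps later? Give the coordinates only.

The moves between consecutive positions are [-2, -2, +1], [-2, -5, -3], [+3, +4, -5], [-2, -2, +1], [-2, -5, -3], [+3, +4, -5], [-2, -2, +1], [-2, -5, -3]; they repeat the 3-cycle [[-2, -2, +1], [-2, -5, -3], [+3, +4, -5]].
step 9: apply [+3, +4, -5] → [0, -13, -29]
step 10: apply [-2, -2, +1] → [-2, -15, -28]
step 11: apply [-2, -5, -3] → [-4, -20, -31]

[-4, -20, -31]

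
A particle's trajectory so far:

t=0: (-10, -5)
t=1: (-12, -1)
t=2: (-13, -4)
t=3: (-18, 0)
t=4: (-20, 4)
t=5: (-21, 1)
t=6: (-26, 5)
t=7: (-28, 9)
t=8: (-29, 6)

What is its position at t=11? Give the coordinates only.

(-37, 11)

Differencing gives (-2, +4), (-1, -3), (-5, +4), (-2, +4), (-1, -3), (-5, +4), (-2, +4), (-1, -3). This is the pattern (-2, +4), (-1, -3), (-5, +4) repeated.
step 9: apply (-5, +4) → (-34, 10)
step 10: apply (-2, +4) → (-36, 14)
step 11: apply (-1, -3) → (-37, 11)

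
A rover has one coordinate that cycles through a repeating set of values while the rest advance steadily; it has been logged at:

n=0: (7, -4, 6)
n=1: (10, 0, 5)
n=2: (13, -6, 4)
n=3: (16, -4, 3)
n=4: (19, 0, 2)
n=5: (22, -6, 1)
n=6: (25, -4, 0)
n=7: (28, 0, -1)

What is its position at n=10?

(37, 0, -4)

First: linear, +3 per step → 37 at step 10.
Second: cycles through -4, 0, -6 every 3 steps. Step 10 lands at position 1 of the cycle → 0.
Third: linear, -1 per step → -4 at step 10.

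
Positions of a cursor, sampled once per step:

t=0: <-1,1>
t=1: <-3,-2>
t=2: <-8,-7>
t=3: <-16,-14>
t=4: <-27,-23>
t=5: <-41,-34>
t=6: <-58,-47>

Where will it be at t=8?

First differences are <-2,-3>, <-5,-5>, <-8,-7>, <-11,-9>, <-14,-11>, <-17,-13>; their common second difference is <-3,-2> (constant acceleration).
step 7: <-58,-47> + <-20,-15> → <-78,-62>
step 8: <-78,-62> + <-23,-17> → <-101,-79>

<-101,-79>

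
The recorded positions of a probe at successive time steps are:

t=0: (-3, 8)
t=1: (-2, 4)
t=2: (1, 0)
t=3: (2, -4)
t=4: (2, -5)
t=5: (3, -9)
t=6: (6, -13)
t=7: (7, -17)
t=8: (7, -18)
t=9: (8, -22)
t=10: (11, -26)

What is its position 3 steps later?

(13, -35)

The moves between consecutive positions are (+1, -4), (+3, -4), (+1, -4), (+0, -1), (+1, -4), (+3, -4), (+1, -4), (+0, -1), (+1, -4), (+3, -4); they repeat the 4-cycle [(+1, -4), (+3, -4), (+1, -4), (+0, -1)].
step 11: apply (+1, -4) → (12, -30)
step 12: apply (+0, -1) → (12, -31)
step 13: apply (+1, -4) → (13, -35)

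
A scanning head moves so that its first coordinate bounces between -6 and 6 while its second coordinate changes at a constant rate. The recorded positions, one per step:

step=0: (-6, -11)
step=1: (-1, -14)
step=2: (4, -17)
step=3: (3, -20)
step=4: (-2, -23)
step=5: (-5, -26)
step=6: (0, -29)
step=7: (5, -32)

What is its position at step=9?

The first coordinate travels 5 per step and bounces off the walls at -6 and 6.
  step 8: 5 → 2
  step 9: 2 → -3
The second coordinate changes by -3 each step: at step 9 it is -38.

(-3, -38)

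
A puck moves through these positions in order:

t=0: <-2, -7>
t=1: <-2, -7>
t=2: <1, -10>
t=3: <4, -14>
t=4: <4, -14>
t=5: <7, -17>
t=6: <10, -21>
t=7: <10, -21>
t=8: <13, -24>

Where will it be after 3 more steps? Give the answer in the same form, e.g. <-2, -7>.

<19, -31>

Differencing gives <+0, +0>, <+3, -3>, <+3, -4>, <+0, +0>, <+3, -3>, <+3, -4>, <+0, +0>, <+3, -3>. This is the pattern <+0, +0>, <+3, -3>, <+3, -4> repeated.
step 9: apply <+3, -4> → <16, -28>
step 10: apply <+0, +0> → <16, -28>
step 11: apply <+3, -3> → <19, -31>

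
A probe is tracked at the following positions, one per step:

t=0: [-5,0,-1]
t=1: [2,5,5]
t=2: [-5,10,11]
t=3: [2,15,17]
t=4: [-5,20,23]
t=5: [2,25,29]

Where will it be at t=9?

[2,45,53]

First: cycles through -5, 2 every 2 steps. Step 9 lands at position 1 of the cycle → 2.
Second: linear, +5 per step → 45 at step 9.
Third: linear, +6 per step → 53 at step 9.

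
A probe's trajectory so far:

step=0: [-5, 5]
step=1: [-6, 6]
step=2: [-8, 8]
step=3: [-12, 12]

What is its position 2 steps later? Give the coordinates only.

[-36, 36]

Step-to-step displacements: [-1, +1], [-2, +2], [-4, +4]; each is 2× the previous.
step 4: [-12, 12] + [-8, +8] → [-20, 20]
step 5: [-20, 20] + [-16, +16] → [-36, 36]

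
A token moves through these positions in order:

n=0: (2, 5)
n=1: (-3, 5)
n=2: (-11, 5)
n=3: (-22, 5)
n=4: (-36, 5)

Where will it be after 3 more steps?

(-96, 5)

Successive displacements: (-5, +0), (-8, +0), (-11, +0), (-14, +0) — each changes by (-3, +0).
step 5: (-36, 5) + (-17, +0) → (-53, 5)
step 6: (-53, 5) + (-20, +0) → (-73, 5)
step 7: (-73, 5) + (-23, +0) → (-96, 5)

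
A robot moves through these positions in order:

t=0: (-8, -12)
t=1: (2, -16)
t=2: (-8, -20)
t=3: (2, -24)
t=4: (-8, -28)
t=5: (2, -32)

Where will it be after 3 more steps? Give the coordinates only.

The first coordinate repeats the cycle [-8, 2] with period 2; step 8 mod 2 = 0, giving -8.
The second coordinate changes by -4 each step, so at step 8 it is -12 + 8·(-4) = -44.

(-8, -44)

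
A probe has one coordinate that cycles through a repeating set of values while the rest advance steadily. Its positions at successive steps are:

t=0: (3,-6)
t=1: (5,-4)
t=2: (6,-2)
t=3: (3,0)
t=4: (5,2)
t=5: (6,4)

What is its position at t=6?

(3,6)

The first coordinate repeats the cycle [3, 5, 6] with period 3; step 6 mod 3 = 0, giving 3.
The second coordinate changes by +2 each step, so at step 6 it is -6 + 6·(2) = 6.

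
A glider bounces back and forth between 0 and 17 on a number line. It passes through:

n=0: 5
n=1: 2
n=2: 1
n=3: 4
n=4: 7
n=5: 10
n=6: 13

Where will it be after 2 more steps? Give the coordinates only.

The value reflects between 0 and 17, moving 3 per step.
  step 7: 13 → 16
  step 8: 16 → 15

15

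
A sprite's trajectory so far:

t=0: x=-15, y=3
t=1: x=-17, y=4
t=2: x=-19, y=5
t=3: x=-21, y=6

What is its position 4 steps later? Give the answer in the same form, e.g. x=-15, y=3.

x=-29, y=10

Constant displacement of (-2, +1) per step.
step 4: x=-21, y=6 + (-2, +1) → x=-23, y=7
step 5: x=-23, y=7 + (-2, +1) → x=-25, y=8
step 6: x=-25, y=8 + (-2, +1) → x=-27, y=9
step 7: x=-27, y=9 + (-2, +1) → x=-29, y=10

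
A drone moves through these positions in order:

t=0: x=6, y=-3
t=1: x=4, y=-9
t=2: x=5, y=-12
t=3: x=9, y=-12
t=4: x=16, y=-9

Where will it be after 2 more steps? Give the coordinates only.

First differences are (-2,-6), (+1,-3), (+4,+0), (+7,+3); their common second difference is (+3,+3) (constant acceleration).
step 5: x=16, y=-9 + (+10,+6) → x=26, y=-3
step 6: x=26, y=-3 + (+13,+9) → x=39, y=6

x=39, y=6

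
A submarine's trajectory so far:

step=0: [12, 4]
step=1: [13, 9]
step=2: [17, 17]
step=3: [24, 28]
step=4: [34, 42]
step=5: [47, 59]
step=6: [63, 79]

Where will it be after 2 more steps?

First differences are [+1, +5], [+4, +8], [+7, +11], [+10, +14], [+13, +17], [+16, +20]; their common second difference is [+3, +3] (constant acceleration).
step 7: [63, 79] + [+19, +23] → [82, 102]
step 8: [82, 102] + [+22, +26] → [104, 128]

[104, 128]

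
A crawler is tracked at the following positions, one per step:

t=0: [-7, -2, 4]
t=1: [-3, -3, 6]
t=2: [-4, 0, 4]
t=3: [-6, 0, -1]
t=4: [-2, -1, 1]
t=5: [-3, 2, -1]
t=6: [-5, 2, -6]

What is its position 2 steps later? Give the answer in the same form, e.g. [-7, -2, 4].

Differencing gives [+4, -1, +2], [-1, +3, -2], [-2, +0, -5], [+4, -1, +2], [-1, +3, -2], [-2, +0, -5]. This is the pattern [+4, -1, +2], [-1, +3, -2], [-2, +0, -5] repeated.
step 7: apply [+4, -1, +2] → [-1, 1, -4]
step 8: apply [-1, +3, -2] → [-2, 4, -6]

[-2, 4, -6]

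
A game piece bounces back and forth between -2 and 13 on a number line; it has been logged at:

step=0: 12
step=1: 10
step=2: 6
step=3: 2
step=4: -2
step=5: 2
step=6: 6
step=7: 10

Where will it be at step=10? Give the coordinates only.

4

The value travels 4 per step and bounces off the walls at -2 and 13.
  step 8: 10 → 12
  step 9: 12 → 8
  step 10: 8 → 4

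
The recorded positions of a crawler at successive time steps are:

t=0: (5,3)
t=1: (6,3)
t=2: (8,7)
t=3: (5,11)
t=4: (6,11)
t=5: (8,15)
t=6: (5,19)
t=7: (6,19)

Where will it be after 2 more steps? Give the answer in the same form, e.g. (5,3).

Differencing gives (+1,+0), (+2,+4), (-3,+4), (+1,+0), (+2,+4), (-3,+4), (+1,+0). This is the pattern (+1,+0), (+2,+4), (-3,+4) repeated.
step 8: apply (+2,+4) → (8,23)
step 9: apply (-3,+4) → (5,27)

(5,27)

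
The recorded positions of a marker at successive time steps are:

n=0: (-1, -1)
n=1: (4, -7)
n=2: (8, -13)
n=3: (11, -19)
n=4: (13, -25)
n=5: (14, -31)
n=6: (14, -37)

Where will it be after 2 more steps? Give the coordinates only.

(11, -49)

Successive displacements: (+5, -6), (+4, -6), (+3, -6), (+2, -6), (+1, -6), (+0, -6) — each changes by (-1, +0).
step 7: (14, -37) + (-1, -6) → (13, -43)
step 8: (13, -43) + (-2, -6) → (11, -49)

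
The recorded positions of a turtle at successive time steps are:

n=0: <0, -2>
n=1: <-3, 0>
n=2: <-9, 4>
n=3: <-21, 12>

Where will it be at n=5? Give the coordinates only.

The jumps are <-3, +2>, <-6, +4>, <-12, +8> — a geometric progression with ratio 2.
step 4: <-21, 12> + <-24, +16> → <-45, 28>
step 5: <-45, 28> + <-48, +32> → <-93, 60>

<-93, 60>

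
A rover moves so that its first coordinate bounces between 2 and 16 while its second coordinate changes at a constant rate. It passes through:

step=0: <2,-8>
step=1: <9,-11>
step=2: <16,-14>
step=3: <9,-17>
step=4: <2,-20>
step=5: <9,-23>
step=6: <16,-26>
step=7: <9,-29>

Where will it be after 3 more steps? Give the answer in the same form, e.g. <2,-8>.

<16,-38>

The first coordinate reflects between 2 and 16, moving 7 per step.
  step 8: 9 → 2
  step 9: 2 → 9
  step 10: 9 → 16
The second coordinate changes by -3 each step: at step 10 it is -38.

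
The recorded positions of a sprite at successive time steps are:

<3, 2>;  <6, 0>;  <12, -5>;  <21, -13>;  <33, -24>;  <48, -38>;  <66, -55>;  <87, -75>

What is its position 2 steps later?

First differences are <+3, -2>, <+6, -5>, <+9, -8>, <+12, -11>, <+15, -14>, <+18, -17>, <+21, -20>; their common second difference is <+3, -3> (constant acceleration).
step 8: <87, -75> + <+24, -23> → <111, -98>
step 9: <111, -98> + <+27, -26> → <138, -124>

<138, -124>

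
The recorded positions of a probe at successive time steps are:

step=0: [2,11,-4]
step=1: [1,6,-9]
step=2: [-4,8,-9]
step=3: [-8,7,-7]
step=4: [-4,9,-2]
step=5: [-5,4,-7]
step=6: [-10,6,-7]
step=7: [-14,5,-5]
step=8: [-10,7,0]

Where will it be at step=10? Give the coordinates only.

[-16,4,-5]

Differencing gives [-1,-5,-5], [-5,+2,+0], [-4,-1,+2], [+4,+2,+5], [-1,-5,-5], [-5,+2,+0], [-4,-1,+2], [+4,+2,+5]. This is the pattern [-1,-5,-5], [-5,+2,+0], [-4,-1,+2], [+4,+2,+5] repeated.
step 9: apply [-1,-5,-5] → [-11,2,-5]
step 10: apply [-5,+2,+0] → [-16,4,-5]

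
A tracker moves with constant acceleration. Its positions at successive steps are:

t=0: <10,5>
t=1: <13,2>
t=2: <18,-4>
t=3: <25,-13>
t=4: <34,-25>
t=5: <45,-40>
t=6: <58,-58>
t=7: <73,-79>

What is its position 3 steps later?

Successive displacements: <+3,-3>, <+5,-6>, <+7,-9>, <+9,-12>, <+11,-15>, <+13,-18>, <+15,-21> — each changes by <+2,-3>.
step 8: <73,-79> + <+17,-24> → <90,-103>
step 9: <90,-103> + <+19,-27> → <109,-130>
step 10: <109,-130> + <+21,-30> → <130,-160>

<130,-160>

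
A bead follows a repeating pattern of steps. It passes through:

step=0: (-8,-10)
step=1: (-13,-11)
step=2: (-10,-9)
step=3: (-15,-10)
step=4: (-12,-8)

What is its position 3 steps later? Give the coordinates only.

(-19,-8)

The moves between consecutive positions are (-5,-1), (+3,+2), (-5,-1), (+3,+2); they repeat the 2-cycle [(-5,-1), (+3,+2)].
step 5: apply (-5,-1) → (-17,-9)
step 6: apply (+3,+2) → (-14,-7)
step 7: apply (-5,-1) → (-19,-8)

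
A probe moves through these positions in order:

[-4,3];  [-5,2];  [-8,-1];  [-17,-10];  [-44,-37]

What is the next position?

Consecutive displacements [-1,-1], [-3,-3], [-9,-9], [-27,-27] scale by a factor of 3 each step.
step 5: [-44,-37] + [-81,-81] → [-125,-118]

[-125,-118]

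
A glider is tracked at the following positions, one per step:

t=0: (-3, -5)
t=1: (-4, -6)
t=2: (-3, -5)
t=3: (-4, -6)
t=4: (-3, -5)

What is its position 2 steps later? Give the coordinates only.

Step-to-step displacements: (-1, -1), (+1, +1), (-1, -1), (+1, +1); each is -1× the previous.
step 5: (-3, -5) + (-1, -1) → (-4, -6)
step 6: (-4, -6) + (+1, +1) → (-3, -5)

(-3, -5)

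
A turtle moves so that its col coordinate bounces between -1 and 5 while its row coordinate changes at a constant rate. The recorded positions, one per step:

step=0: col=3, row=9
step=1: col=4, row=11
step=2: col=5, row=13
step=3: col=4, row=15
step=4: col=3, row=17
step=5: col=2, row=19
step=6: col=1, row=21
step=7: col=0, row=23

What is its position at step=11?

The col coordinate travels 1 per step and bounces off the walls at -1 and 5.
  step 8: 0 → -1
  step 9: -1 → 0
  step 10: 0 → 1
  step 11: 1 → 2
The row coordinate changes by +2 each step: at step 11 it is 31.

col=2, row=31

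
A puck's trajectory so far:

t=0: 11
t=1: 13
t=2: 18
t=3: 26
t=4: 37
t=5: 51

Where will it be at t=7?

Taking differences between consecutive positions: +2, +5, +8, +11, +14. These grow by +3 each step.
step 6: 51 + 17 → 68
step 7: 68 + 20 → 88

88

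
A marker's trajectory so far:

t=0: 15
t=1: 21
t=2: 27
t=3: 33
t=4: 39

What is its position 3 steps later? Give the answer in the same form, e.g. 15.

Each step adds +6 to the position.
step 5: 39 + 6 → 45
step 6: 45 + 6 → 51
step 7: 51 + 6 → 57

57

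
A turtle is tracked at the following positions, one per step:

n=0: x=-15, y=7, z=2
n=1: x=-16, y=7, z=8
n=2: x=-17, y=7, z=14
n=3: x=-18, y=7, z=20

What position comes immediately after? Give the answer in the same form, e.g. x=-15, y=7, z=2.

The position changes by (-1,+0,+6) every step.
step 4: x=-18, y=7, z=20 + (-1,+0,+6) → x=-19, y=7, z=26

x=-19, y=7, z=26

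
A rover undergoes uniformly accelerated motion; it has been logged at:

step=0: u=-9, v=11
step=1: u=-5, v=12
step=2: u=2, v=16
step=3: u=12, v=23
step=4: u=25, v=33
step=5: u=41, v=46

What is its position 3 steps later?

u=107, v=103

First differences are (+4, +1), (+7, +4), (+10, +7), (+13, +10), (+16, +13); their common second difference is (+3, +3) (constant acceleration).
step 6: u=41, v=46 + (+19, +16) → u=60, v=62
step 7: u=60, v=62 + (+22, +19) → u=82, v=81
step 8: u=82, v=81 + (+25, +22) → u=107, v=103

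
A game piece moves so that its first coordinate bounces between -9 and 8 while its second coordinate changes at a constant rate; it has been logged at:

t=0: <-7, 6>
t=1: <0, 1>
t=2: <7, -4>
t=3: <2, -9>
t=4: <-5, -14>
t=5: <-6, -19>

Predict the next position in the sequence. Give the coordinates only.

The first coordinate travels 7 per step and bounces off the walls at -9 and 8.
  step 6: -6 → 1
The second coordinate changes by -5 each step: at step 6 it is -24.

<1, -24>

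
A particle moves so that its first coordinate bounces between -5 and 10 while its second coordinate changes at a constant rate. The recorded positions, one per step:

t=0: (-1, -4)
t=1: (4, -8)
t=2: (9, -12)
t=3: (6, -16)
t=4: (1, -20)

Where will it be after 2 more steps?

The first coordinate travels 5 per step and bounces off the walls at -5 and 10.
  step 5: 1 → -4
  step 6: -4 → -1
The second coordinate changes by -4 each step: at step 6 it is -28.

(-1, -28)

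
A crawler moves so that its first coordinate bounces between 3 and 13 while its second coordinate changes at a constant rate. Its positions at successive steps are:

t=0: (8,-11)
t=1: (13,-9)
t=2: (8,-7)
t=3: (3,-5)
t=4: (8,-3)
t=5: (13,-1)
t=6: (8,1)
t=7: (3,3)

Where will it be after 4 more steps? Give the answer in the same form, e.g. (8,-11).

The first coordinate reflects between 3 and 13, moving 5 per step.
  step 8: 3 → 8
  step 9: 8 → 13
  step 10: 13 → 8
  step 11: 8 → 3
The second coordinate changes by +2 each step: at step 11 it is 11.

(3,11)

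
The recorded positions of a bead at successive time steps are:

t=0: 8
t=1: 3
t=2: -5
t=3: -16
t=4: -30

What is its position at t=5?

Taking differences between consecutive positions: -5, -8, -11, -14. These grow by -3 each step.
step 5: -30 − 17 → -47

-47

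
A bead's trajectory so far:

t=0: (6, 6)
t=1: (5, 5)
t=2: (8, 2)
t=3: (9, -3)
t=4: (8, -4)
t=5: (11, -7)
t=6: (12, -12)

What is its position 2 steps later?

Step-to-step displacements: (-1, -1), (+3, -3), (+1, -5), (-1, -1), (+3, -3), (+1, -5) — a repeating cycle of length 3.
step 7: apply (-1, -1) → (11, -13)
step 8: apply (+3, -3) → (14, -16)

(14, -16)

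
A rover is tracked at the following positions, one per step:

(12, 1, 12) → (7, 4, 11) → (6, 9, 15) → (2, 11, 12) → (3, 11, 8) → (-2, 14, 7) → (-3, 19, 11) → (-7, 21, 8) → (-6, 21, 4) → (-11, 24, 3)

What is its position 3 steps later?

(-15, 31, 0)

Step-to-step displacements: (-5, +3, -1), (-1, +5, +4), (-4, +2, -3), (+1, +0, -4), (-5, +3, -1), (-1, +5, +4), (-4, +2, -3), (+1, +0, -4), (-5, +3, -1) — a repeating cycle of length 4.
step 10: apply (-1, +5, +4) → (-12, 29, 7)
step 11: apply (-4, +2, -3) → (-16, 31, 4)
step 12: apply (+1, +0, -4) → (-15, 31, 0)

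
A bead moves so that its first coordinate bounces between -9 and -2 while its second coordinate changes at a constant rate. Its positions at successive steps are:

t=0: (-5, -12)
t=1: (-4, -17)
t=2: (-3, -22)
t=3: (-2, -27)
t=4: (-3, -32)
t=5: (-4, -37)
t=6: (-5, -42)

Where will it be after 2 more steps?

(-7, -52)

The first coordinate reflects between -9 and -2, moving 1 per step.
  step 7: -5 → -6
  step 8: -6 → -7
The second coordinate changes by -5 each step: at step 8 it is -52.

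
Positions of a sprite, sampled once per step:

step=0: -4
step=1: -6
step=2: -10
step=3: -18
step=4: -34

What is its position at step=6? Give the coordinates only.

Consecutive displacements -2, -4, -8, -16 scale by a factor of 2 each step.
step 5: -34 − 32 → -66
step 6: -66 − 64 → -130

-130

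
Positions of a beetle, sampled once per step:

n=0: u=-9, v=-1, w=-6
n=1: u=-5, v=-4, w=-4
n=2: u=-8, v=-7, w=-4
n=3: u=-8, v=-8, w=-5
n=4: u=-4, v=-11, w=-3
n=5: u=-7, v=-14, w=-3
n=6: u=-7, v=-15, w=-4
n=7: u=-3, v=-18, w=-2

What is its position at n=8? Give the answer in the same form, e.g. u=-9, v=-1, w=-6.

Step-to-step displacements: (+4,-3,+2), (-3,-3,+0), (+0,-1,-1), (+4,-3,+2), (-3,-3,+0), (+0,-1,-1), (+4,-3,+2) — a repeating cycle of length 3.
step 8: apply (-3,-3,+0) → u=-6, v=-21, w=-2

u=-6, v=-21, w=-2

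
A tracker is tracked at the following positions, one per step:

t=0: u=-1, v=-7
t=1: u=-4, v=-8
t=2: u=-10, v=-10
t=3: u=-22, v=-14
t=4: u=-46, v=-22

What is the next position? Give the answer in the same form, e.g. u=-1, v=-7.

u=-94, v=-38

The jumps are (-3,-1), (-6,-2), (-12,-4), (-24,-8) — a geometric progression with ratio 2.
step 5: u=-46, v=-22 + (-48,-16) → u=-94, v=-38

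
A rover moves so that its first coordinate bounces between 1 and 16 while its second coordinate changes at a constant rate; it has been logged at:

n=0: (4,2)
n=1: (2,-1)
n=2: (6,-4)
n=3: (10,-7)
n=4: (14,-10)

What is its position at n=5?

The first coordinate travels 4 per step and bounces off the walls at 1 and 16.
  step 5: 14 → 14
The second coordinate changes by -3 each step: at step 5 it is -13.

(14,-13)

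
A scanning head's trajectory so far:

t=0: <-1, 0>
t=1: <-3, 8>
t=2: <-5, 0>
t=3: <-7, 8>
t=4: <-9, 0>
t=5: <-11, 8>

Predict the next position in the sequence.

First: linear, -2 per step → -13 at step 6.
Second: cycles through 0, 8 every 2 steps. Step 6 lands at position 0 of the cycle → 0.

<-13, 0>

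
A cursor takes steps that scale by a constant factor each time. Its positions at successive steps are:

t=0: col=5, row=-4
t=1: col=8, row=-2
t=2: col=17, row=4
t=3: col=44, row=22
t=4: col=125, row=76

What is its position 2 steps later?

col=1097, row=724

Consecutive displacements (+3, +2), (+9, +6), (+27, +18), (+81, +54) scale by a factor of 3 each step.
step 5: col=125, row=76 + (+243, +162) → col=368, row=238
step 6: col=368, row=238 + (+729, +486) → col=1097, row=724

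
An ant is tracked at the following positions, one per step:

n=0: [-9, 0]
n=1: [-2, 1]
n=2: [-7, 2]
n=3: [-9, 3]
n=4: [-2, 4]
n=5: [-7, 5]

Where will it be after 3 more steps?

[-7, 8]

The first coordinate repeats the cycle [-9, -2, -7] with period 3; step 8 mod 3 = 2, giving -7.
The second coordinate changes by +1 each step, so at step 8 it is 0 + 8·(1) = 8.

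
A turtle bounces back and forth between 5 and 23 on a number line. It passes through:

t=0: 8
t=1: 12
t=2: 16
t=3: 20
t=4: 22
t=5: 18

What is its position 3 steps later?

6

The value travels 4 per step and bounces off the walls at 5 and 23.
  step 6: 18 → 14
  step 7: 14 → 10
  step 8: 10 → 6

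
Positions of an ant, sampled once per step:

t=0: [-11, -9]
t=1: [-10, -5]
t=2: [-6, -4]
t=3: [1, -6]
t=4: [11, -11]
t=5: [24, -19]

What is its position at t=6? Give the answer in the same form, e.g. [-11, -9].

[40, -30]

Taking differences between consecutive positions: [+1, +4], [+4, +1], [+7, -2], [+10, -5], [+13, -8]. These grow by [+3, -3] each step.
step 6: [24, -19] + [+16, -11] → [40, -30]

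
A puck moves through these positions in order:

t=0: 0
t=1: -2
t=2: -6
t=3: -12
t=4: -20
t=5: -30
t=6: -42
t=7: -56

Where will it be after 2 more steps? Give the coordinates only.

Successive displacements: -2, -4, -6, -8, -10, -12, -14 — each changes by -2.
step 8: -56 − 16 → -72
step 9: -72 − 18 → -90

-90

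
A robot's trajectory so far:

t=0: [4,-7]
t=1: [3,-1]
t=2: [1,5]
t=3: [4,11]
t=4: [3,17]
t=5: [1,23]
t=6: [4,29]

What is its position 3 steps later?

The first coordinate repeats the cycle [4, 3, 1] with period 3; step 9 mod 3 = 0, giving 4.
The second coordinate changes by +6 each step, so at step 9 it is -7 + 9·(6) = 47.

[4,47]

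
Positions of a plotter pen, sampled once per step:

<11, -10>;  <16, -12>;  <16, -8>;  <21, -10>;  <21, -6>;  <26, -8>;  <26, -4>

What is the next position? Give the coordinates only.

Differencing gives <+5, -2>, <+0, +4>, <+5, -2>, <+0, +4>, <+5, -2>, <+0, +4>. This is the pattern <+5, -2>, <+0, +4> repeated.
step 7: apply <+5, -2> → <31, -6>

<31, -6>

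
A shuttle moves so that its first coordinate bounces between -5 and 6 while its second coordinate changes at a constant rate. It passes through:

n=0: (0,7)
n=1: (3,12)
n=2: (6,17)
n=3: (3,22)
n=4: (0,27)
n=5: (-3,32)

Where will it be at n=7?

(-1,42)

The first coordinate reflects between -5 and 6, moving 3 per step.
  step 6: -3 → -4
  step 7: -4 → -1
The second coordinate changes by +5 each step: at step 7 it is 42.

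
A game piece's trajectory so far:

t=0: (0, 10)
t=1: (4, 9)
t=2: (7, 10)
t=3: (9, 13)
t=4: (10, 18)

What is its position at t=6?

First differences are (+4, -1), (+3, +1), (+2, +3), (+1, +5); their common second difference is (-1, +2) (constant acceleration).
step 5: (10, 18) + (+0, +7) → (10, 25)
step 6: (10, 25) + (-1, +9) → (9, 34)

(9, 34)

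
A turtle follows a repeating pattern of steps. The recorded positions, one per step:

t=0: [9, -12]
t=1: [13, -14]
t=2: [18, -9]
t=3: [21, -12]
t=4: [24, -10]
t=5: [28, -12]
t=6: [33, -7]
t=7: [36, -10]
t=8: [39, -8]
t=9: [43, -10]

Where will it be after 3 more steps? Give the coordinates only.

The moves between consecutive positions are [+4, -2], [+5, +5], [+3, -3], [+3, +2], [+4, -2], [+5, +5], [+3, -3], [+3, +2], [+4, -2]; they repeat the 4-cycle [[+4, -2], [+5, +5], [+3, -3], [+3, +2]].
step 10: apply [+5, +5] → [48, -5]
step 11: apply [+3, -3] → [51, -8]
step 12: apply [+3, +2] → [54, -6]

[54, -6]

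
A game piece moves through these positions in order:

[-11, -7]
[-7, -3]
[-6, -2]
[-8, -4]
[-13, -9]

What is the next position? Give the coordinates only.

Taking differences between consecutive positions: [+4, +4], [+1, +1], [-2, -2], [-5, -5]. These grow by [-3, -3] each step.
step 5: [-13, -9] + [-8, -8] → [-21, -17]

[-21, -17]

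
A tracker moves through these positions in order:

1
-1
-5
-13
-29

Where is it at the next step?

-61

Consecutive displacements -2, -4, -8, -16 scale by a factor of 2 each step.
step 5: -29 − 32 → -61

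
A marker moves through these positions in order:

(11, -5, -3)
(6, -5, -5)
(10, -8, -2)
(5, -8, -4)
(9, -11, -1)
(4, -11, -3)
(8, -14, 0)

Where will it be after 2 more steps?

(7, -17, 1)

Step-to-step displacements: (-5, +0, -2), (+4, -3, +3), (-5, +0, -2), (+4, -3, +3), (-5, +0, -2), (+4, -3, +3) — a repeating cycle of length 2.
step 7: apply (-5, +0, -2) → (3, -14, -2)
step 8: apply (+4, -3, +3) → (7, -17, 1)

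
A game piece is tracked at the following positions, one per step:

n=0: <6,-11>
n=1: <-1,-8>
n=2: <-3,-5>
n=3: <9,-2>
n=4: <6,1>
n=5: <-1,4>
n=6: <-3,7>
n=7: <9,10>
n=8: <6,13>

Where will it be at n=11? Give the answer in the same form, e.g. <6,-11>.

First: cycles through 6, -1, -3, 9 every 4 steps. Step 11 lands at position 3 of the cycle → 9.
Second: linear, +3 per step → 22 at step 11.

<9,22>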